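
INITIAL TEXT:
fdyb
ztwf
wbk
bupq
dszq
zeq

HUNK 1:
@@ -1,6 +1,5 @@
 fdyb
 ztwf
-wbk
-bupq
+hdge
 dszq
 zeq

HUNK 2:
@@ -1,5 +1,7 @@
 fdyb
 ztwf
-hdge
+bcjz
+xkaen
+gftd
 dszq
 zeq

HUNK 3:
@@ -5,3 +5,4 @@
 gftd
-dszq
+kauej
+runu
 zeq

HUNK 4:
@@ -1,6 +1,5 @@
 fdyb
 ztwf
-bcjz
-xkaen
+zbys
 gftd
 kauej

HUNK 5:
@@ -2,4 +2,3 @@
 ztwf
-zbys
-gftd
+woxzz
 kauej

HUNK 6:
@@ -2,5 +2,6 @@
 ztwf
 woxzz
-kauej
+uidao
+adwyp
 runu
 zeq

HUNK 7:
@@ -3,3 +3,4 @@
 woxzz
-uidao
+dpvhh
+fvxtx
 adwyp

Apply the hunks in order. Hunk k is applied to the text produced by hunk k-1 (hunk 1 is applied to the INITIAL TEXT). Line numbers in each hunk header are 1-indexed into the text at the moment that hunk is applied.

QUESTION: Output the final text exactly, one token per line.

Answer: fdyb
ztwf
woxzz
dpvhh
fvxtx
adwyp
runu
zeq

Derivation:
Hunk 1: at line 1 remove [wbk,bupq] add [hdge] -> 5 lines: fdyb ztwf hdge dszq zeq
Hunk 2: at line 1 remove [hdge] add [bcjz,xkaen,gftd] -> 7 lines: fdyb ztwf bcjz xkaen gftd dszq zeq
Hunk 3: at line 5 remove [dszq] add [kauej,runu] -> 8 lines: fdyb ztwf bcjz xkaen gftd kauej runu zeq
Hunk 4: at line 1 remove [bcjz,xkaen] add [zbys] -> 7 lines: fdyb ztwf zbys gftd kauej runu zeq
Hunk 5: at line 2 remove [zbys,gftd] add [woxzz] -> 6 lines: fdyb ztwf woxzz kauej runu zeq
Hunk 6: at line 2 remove [kauej] add [uidao,adwyp] -> 7 lines: fdyb ztwf woxzz uidao adwyp runu zeq
Hunk 7: at line 3 remove [uidao] add [dpvhh,fvxtx] -> 8 lines: fdyb ztwf woxzz dpvhh fvxtx adwyp runu zeq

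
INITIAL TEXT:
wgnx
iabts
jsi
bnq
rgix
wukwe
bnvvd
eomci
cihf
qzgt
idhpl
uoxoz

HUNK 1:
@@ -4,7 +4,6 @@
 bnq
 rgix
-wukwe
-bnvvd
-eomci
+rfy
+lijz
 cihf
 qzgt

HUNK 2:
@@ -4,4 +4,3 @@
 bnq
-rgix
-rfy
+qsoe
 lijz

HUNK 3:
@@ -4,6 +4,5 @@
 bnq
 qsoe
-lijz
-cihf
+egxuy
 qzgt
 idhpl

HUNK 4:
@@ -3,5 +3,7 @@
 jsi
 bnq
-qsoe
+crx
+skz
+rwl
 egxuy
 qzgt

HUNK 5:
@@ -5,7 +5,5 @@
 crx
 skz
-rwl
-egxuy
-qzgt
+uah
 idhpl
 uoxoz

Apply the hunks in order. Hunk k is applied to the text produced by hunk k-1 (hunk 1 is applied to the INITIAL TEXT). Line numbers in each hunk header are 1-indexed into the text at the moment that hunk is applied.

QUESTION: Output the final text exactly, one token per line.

Answer: wgnx
iabts
jsi
bnq
crx
skz
uah
idhpl
uoxoz

Derivation:
Hunk 1: at line 4 remove [wukwe,bnvvd,eomci] add [rfy,lijz] -> 11 lines: wgnx iabts jsi bnq rgix rfy lijz cihf qzgt idhpl uoxoz
Hunk 2: at line 4 remove [rgix,rfy] add [qsoe] -> 10 lines: wgnx iabts jsi bnq qsoe lijz cihf qzgt idhpl uoxoz
Hunk 3: at line 4 remove [lijz,cihf] add [egxuy] -> 9 lines: wgnx iabts jsi bnq qsoe egxuy qzgt idhpl uoxoz
Hunk 4: at line 3 remove [qsoe] add [crx,skz,rwl] -> 11 lines: wgnx iabts jsi bnq crx skz rwl egxuy qzgt idhpl uoxoz
Hunk 5: at line 5 remove [rwl,egxuy,qzgt] add [uah] -> 9 lines: wgnx iabts jsi bnq crx skz uah idhpl uoxoz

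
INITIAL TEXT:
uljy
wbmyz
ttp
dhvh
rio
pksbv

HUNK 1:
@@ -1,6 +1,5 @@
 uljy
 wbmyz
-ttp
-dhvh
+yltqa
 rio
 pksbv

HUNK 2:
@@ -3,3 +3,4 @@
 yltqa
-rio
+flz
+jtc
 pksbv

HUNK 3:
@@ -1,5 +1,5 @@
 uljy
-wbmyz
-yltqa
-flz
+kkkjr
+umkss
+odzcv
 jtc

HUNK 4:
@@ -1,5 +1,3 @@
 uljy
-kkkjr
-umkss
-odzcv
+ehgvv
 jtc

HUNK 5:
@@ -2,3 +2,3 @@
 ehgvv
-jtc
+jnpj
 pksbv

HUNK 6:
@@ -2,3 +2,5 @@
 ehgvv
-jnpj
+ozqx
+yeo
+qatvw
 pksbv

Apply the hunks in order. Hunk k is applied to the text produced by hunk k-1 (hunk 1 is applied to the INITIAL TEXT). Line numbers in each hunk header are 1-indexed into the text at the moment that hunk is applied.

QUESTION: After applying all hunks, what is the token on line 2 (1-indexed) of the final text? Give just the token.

Hunk 1: at line 1 remove [ttp,dhvh] add [yltqa] -> 5 lines: uljy wbmyz yltqa rio pksbv
Hunk 2: at line 3 remove [rio] add [flz,jtc] -> 6 lines: uljy wbmyz yltqa flz jtc pksbv
Hunk 3: at line 1 remove [wbmyz,yltqa,flz] add [kkkjr,umkss,odzcv] -> 6 lines: uljy kkkjr umkss odzcv jtc pksbv
Hunk 4: at line 1 remove [kkkjr,umkss,odzcv] add [ehgvv] -> 4 lines: uljy ehgvv jtc pksbv
Hunk 5: at line 2 remove [jtc] add [jnpj] -> 4 lines: uljy ehgvv jnpj pksbv
Hunk 6: at line 2 remove [jnpj] add [ozqx,yeo,qatvw] -> 6 lines: uljy ehgvv ozqx yeo qatvw pksbv
Final line 2: ehgvv

Answer: ehgvv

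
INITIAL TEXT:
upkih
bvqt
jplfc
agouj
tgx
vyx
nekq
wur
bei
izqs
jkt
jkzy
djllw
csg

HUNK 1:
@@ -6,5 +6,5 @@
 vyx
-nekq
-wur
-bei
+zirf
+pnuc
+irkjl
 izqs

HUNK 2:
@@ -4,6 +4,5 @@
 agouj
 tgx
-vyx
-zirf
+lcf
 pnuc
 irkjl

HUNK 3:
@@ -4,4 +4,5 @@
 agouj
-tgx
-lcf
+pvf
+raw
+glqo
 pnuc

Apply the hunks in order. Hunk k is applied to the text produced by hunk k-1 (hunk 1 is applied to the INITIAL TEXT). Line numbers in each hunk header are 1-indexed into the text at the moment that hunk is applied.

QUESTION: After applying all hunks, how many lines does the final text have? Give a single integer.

Hunk 1: at line 6 remove [nekq,wur,bei] add [zirf,pnuc,irkjl] -> 14 lines: upkih bvqt jplfc agouj tgx vyx zirf pnuc irkjl izqs jkt jkzy djllw csg
Hunk 2: at line 4 remove [vyx,zirf] add [lcf] -> 13 lines: upkih bvqt jplfc agouj tgx lcf pnuc irkjl izqs jkt jkzy djllw csg
Hunk 3: at line 4 remove [tgx,lcf] add [pvf,raw,glqo] -> 14 lines: upkih bvqt jplfc agouj pvf raw glqo pnuc irkjl izqs jkt jkzy djllw csg
Final line count: 14

Answer: 14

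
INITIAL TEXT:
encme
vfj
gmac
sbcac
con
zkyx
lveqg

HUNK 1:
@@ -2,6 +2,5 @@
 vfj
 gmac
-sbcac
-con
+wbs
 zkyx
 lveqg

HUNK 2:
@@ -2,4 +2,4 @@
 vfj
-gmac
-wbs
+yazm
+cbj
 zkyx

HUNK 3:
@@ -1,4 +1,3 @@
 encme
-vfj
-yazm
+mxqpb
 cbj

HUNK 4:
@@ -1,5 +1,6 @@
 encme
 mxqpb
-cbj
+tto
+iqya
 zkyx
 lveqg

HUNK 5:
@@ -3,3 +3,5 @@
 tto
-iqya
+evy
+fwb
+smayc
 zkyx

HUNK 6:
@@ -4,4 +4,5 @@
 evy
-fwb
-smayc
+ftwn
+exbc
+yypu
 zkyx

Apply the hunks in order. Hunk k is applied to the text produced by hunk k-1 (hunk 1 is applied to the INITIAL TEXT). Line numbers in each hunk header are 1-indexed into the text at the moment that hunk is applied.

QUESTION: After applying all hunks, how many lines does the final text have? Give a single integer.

Hunk 1: at line 2 remove [sbcac,con] add [wbs] -> 6 lines: encme vfj gmac wbs zkyx lveqg
Hunk 2: at line 2 remove [gmac,wbs] add [yazm,cbj] -> 6 lines: encme vfj yazm cbj zkyx lveqg
Hunk 3: at line 1 remove [vfj,yazm] add [mxqpb] -> 5 lines: encme mxqpb cbj zkyx lveqg
Hunk 4: at line 1 remove [cbj] add [tto,iqya] -> 6 lines: encme mxqpb tto iqya zkyx lveqg
Hunk 5: at line 3 remove [iqya] add [evy,fwb,smayc] -> 8 lines: encme mxqpb tto evy fwb smayc zkyx lveqg
Hunk 6: at line 4 remove [fwb,smayc] add [ftwn,exbc,yypu] -> 9 lines: encme mxqpb tto evy ftwn exbc yypu zkyx lveqg
Final line count: 9

Answer: 9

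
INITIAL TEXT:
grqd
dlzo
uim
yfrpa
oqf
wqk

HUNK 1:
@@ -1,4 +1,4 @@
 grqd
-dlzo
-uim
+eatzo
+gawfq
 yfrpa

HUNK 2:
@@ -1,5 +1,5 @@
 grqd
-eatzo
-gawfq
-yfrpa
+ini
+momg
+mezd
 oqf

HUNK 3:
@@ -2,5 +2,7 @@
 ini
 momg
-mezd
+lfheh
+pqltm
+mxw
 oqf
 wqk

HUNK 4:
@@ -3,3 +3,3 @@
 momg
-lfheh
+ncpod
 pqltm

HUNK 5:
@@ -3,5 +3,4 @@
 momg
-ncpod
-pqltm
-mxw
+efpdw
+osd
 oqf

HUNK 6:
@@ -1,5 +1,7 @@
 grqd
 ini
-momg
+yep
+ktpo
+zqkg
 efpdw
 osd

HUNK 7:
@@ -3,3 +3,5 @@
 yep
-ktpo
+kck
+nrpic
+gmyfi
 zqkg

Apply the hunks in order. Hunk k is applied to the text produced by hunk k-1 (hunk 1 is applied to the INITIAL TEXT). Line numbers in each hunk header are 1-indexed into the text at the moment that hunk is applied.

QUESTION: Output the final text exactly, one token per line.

Answer: grqd
ini
yep
kck
nrpic
gmyfi
zqkg
efpdw
osd
oqf
wqk

Derivation:
Hunk 1: at line 1 remove [dlzo,uim] add [eatzo,gawfq] -> 6 lines: grqd eatzo gawfq yfrpa oqf wqk
Hunk 2: at line 1 remove [eatzo,gawfq,yfrpa] add [ini,momg,mezd] -> 6 lines: grqd ini momg mezd oqf wqk
Hunk 3: at line 2 remove [mezd] add [lfheh,pqltm,mxw] -> 8 lines: grqd ini momg lfheh pqltm mxw oqf wqk
Hunk 4: at line 3 remove [lfheh] add [ncpod] -> 8 lines: grqd ini momg ncpod pqltm mxw oqf wqk
Hunk 5: at line 3 remove [ncpod,pqltm,mxw] add [efpdw,osd] -> 7 lines: grqd ini momg efpdw osd oqf wqk
Hunk 6: at line 1 remove [momg] add [yep,ktpo,zqkg] -> 9 lines: grqd ini yep ktpo zqkg efpdw osd oqf wqk
Hunk 7: at line 3 remove [ktpo] add [kck,nrpic,gmyfi] -> 11 lines: grqd ini yep kck nrpic gmyfi zqkg efpdw osd oqf wqk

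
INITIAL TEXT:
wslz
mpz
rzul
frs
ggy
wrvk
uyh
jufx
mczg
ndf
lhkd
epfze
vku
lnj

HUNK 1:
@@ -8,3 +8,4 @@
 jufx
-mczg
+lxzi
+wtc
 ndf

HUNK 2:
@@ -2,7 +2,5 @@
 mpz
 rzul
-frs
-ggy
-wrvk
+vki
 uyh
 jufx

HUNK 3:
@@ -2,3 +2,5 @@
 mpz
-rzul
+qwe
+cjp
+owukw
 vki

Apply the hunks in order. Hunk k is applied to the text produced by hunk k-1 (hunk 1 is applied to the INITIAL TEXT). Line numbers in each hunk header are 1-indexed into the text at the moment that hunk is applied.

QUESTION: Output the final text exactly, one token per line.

Answer: wslz
mpz
qwe
cjp
owukw
vki
uyh
jufx
lxzi
wtc
ndf
lhkd
epfze
vku
lnj

Derivation:
Hunk 1: at line 8 remove [mczg] add [lxzi,wtc] -> 15 lines: wslz mpz rzul frs ggy wrvk uyh jufx lxzi wtc ndf lhkd epfze vku lnj
Hunk 2: at line 2 remove [frs,ggy,wrvk] add [vki] -> 13 lines: wslz mpz rzul vki uyh jufx lxzi wtc ndf lhkd epfze vku lnj
Hunk 3: at line 2 remove [rzul] add [qwe,cjp,owukw] -> 15 lines: wslz mpz qwe cjp owukw vki uyh jufx lxzi wtc ndf lhkd epfze vku lnj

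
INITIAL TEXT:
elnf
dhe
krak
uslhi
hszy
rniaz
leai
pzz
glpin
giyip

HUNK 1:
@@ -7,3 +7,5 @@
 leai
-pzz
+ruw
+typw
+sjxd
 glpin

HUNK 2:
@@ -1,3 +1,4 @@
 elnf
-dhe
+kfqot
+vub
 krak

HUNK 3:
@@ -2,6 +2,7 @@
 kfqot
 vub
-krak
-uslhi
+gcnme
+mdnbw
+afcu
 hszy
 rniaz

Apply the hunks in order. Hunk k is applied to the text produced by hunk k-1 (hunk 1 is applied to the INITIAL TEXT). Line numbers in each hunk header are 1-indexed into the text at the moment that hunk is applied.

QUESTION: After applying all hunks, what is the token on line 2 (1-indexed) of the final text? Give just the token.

Answer: kfqot

Derivation:
Hunk 1: at line 7 remove [pzz] add [ruw,typw,sjxd] -> 12 lines: elnf dhe krak uslhi hszy rniaz leai ruw typw sjxd glpin giyip
Hunk 2: at line 1 remove [dhe] add [kfqot,vub] -> 13 lines: elnf kfqot vub krak uslhi hszy rniaz leai ruw typw sjxd glpin giyip
Hunk 3: at line 2 remove [krak,uslhi] add [gcnme,mdnbw,afcu] -> 14 lines: elnf kfqot vub gcnme mdnbw afcu hszy rniaz leai ruw typw sjxd glpin giyip
Final line 2: kfqot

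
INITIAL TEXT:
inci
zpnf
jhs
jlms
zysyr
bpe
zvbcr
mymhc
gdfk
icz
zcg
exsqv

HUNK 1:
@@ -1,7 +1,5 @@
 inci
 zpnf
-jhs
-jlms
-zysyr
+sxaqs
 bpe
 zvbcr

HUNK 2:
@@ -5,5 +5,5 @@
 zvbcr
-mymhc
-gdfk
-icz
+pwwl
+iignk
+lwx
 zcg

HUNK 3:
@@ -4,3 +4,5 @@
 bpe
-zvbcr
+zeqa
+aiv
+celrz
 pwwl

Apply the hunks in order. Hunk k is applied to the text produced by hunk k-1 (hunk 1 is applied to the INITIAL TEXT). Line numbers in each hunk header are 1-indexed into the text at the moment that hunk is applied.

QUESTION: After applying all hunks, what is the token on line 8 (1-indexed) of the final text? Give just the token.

Answer: pwwl

Derivation:
Hunk 1: at line 1 remove [jhs,jlms,zysyr] add [sxaqs] -> 10 lines: inci zpnf sxaqs bpe zvbcr mymhc gdfk icz zcg exsqv
Hunk 2: at line 5 remove [mymhc,gdfk,icz] add [pwwl,iignk,lwx] -> 10 lines: inci zpnf sxaqs bpe zvbcr pwwl iignk lwx zcg exsqv
Hunk 3: at line 4 remove [zvbcr] add [zeqa,aiv,celrz] -> 12 lines: inci zpnf sxaqs bpe zeqa aiv celrz pwwl iignk lwx zcg exsqv
Final line 8: pwwl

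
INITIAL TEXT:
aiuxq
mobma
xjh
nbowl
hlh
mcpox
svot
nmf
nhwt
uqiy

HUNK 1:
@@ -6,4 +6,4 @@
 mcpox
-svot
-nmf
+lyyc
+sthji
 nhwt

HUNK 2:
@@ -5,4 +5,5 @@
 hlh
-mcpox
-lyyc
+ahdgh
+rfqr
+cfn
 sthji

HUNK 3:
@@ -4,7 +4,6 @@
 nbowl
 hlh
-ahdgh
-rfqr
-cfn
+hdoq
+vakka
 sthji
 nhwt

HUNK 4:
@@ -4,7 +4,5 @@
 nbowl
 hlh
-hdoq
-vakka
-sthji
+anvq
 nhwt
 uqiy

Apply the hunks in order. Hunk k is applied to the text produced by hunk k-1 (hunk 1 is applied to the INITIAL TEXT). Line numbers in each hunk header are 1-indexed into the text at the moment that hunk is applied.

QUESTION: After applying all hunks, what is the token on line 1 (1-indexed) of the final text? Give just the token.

Hunk 1: at line 6 remove [svot,nmf] add [lyyc,sthji] -> 10 lines: aiuxq mobma xjh nbowl hlh mcpox lyyc sthji nhwt uqiy
Hunk 2: at line 5 remove [mcpox,lyyc] add [ahdgh,rfqr,cfn] -> 11 lines: aiuxq mobma xjh nbowl hlh ahdgh rfqr cfn sthji nhwt uqiy
Hunk 3: at line 4 remove [ahdgh,rfqr,cfn] add [hdoq,vakka] -> 10 lines: aiuxq mobma xjh nbowl hlh hdoq vakka sthji nhwt uqiy
Hunk 4: at line 4 remove [hdoq,vakka,sthji] add [anvq] -> 8 lines: aiuxq mobma xjh nbowl hlh anvq nhwt uqiy
Final line 1: aiuxq

Answer: aiuxq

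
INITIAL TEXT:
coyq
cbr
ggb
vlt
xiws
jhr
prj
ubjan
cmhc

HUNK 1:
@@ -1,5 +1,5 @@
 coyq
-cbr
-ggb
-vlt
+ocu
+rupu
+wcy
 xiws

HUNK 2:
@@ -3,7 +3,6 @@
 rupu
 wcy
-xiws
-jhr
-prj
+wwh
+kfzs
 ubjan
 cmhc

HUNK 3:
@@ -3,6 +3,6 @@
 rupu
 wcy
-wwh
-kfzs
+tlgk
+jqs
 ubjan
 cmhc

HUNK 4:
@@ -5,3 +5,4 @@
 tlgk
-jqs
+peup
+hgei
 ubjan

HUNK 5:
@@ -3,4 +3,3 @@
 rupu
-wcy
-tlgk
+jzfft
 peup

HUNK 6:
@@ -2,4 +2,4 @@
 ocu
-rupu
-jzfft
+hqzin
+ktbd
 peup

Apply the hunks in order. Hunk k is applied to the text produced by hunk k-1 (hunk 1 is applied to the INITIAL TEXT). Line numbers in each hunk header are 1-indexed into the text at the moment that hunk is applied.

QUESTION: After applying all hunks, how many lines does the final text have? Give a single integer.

Answer: 8

Derivation:
Hunk 1: at line 1 remove [cbr,ggb,vlt] add [ocu,rupu,wcy] -> 9 lines: coyq ocu rupu wcy xiws jhr prj ubjan cmhc
Hunk 2: at line 3 remove [xiws,jhr,prj] add [wwh,kfzs] -> 8 lines: coyq ocu rupu wcy wwh kfzs ubjan cmhc
Hunk 3: at line 3 remove [wwh,kfzs] add [tlgk,jqs] -> 8 lines: coyq ocu rupu wcy tlgk jqs ubjan cmhc
Hunk 4: at line 5 remove [jqs] add [peup,hgei] -> 9 lines: coyq ocu rupu wcy tlgk peup hgei ubjan cmhc
Hunk 5: at line 3 remove [wcy,tlgk] add [jzfft] -> 8 lines: coyq ocu rupu jzfft peup hgei ubjan cmhc
Hunk 6: at line 2 remove [rupu,jzfft] add [hqzin,ktbd] -> 8 lines: coyq ocu hqzin ktbd peup hgei ubjan cmhc
Final line count: 8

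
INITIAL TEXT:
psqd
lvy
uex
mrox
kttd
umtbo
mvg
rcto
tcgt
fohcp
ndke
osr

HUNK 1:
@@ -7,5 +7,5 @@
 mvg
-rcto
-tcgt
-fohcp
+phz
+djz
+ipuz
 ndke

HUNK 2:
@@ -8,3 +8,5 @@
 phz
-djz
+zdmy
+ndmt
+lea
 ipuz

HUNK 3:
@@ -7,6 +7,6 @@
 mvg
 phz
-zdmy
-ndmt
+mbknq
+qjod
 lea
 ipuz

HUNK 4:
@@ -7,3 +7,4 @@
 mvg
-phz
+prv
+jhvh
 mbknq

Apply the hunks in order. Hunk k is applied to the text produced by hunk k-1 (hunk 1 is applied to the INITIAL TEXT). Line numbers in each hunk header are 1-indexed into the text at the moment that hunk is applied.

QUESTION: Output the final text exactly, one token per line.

Answer: psqd
lvy
uex
mrox
kttd
umtbo
mvg
prv
jhvh
mbknq
qjod
lea
ipuz
ndke
osr

Derivation:
Hunk 1: at line 7 remove [rcto,tcgt,fohcp] add [phz,djz,ipuz] -> 12 lines: psqd lvy uex mrox kttd umtbo mvg phz djz ipuz ndke osr
Hunk 2: at line 8 remove [djz] add [zdmy,ndmt,lea] -> 14 lines: psqd lvy uex mrox kttd umtbo mvg phz zdmy ndmt lea ipuz ndke osr
Hunk 3: at line 7 remove [zdmy,ndmt] add [mbknq,qjod] -> 14 lines: psqd lvy uex mrox kttd umtbo mvg phz mbknq qjod lea ipuz ndke osr
Hunk 4: at line 7 remove [phz] add [prv,jhvh] -> 15 lines: psqd lvy uex mrox kttd umtbo mvg prv jhvh mbknq qjod lea ipuz ndke osr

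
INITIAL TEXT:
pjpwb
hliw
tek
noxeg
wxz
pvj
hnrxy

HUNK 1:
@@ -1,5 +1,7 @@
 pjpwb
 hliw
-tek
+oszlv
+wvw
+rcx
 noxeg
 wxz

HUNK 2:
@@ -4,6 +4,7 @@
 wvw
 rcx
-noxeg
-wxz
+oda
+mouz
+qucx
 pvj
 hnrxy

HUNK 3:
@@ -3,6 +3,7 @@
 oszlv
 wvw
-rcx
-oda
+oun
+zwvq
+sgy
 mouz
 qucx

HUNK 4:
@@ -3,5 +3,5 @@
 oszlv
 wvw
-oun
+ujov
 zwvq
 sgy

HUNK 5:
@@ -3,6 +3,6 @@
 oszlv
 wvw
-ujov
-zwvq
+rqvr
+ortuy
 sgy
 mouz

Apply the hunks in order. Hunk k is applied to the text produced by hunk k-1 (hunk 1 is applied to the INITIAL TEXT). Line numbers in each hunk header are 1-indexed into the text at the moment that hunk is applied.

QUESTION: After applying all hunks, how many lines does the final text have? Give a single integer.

Hunk 1: at line 1 remove [tek] add [oszlv,wvw,rcx] -> 9 lines: pjpwb hliw oszlv wvw rcx noxeg wxz pvj hnrxy
Hunk 2: at line 4 remove [noxeg,wxz] add [oda,mouz,qucx] -> 10 lines: pjpwb hliw oszlv wvw rcx oda mouz qucx pvj hnrxy
Hunk 3: at line 3 remove [rcx,oda] add [oun,zwvq,sgy] -> 11 lines: pjpwb hliw oszlv wvw oun zwvq sgy mouz qucx pvj hnrxy
Hunk 4: at line 3 remove [oun] add [ujov] -> 11 lines: pjpwb hliw oszlv wvw ujov zwvq sgy mouz qucx pvj hnrxy
Hunk 5: at line 3 remove [ujov,zwvq] add [rqvr,ortuy] -> 11 lines: pjpwb hliw oszlv wvw rqvr ortuy sgy mouz qucx pvj hnrxy
Final line count: 11

Answer: 11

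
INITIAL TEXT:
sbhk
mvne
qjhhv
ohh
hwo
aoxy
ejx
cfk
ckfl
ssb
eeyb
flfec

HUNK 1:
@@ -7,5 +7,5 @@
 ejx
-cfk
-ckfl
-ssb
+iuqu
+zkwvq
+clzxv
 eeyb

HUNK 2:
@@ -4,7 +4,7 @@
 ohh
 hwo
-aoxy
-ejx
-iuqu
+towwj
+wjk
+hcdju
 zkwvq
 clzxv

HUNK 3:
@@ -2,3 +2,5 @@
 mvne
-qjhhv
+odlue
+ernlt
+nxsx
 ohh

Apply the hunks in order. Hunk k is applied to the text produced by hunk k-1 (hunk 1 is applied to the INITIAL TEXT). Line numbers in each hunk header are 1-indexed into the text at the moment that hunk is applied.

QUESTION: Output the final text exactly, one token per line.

Answer: sbhk
mvne
odlue
ernlt
nxsx
ohh
hwo
towwj
wjk
hcdju
zkwvq
clzxv
eeyb
flfec

Derivation:
Hunk 1: at line 7 remove [cfk,ckfl,ssb] add [iuqu,zkwvq,clzxv] -> 12 lines: sbhk mvne qjhhv ohh hwo aoxy ejx iuqu zkwvq clzxv eeyb flfec
Hunk 2: at line 4 remove [aoxy,ejx,iuqu] add [towwj,wjk,hcdju] -> 12 lines: sbhk mvne qjhhv ohh hwo towwj wjk hcdju zkwvq clzxv eeyb flfec
Hunk 3: at line 2 remove [qjhhv] add [odlue,ernlt,nxsx] -> 14 lines: sbhk mvne odlue ernlt nxsx ohh hwo towwj wjk hcdju zkwvq clzxv eeyb flfec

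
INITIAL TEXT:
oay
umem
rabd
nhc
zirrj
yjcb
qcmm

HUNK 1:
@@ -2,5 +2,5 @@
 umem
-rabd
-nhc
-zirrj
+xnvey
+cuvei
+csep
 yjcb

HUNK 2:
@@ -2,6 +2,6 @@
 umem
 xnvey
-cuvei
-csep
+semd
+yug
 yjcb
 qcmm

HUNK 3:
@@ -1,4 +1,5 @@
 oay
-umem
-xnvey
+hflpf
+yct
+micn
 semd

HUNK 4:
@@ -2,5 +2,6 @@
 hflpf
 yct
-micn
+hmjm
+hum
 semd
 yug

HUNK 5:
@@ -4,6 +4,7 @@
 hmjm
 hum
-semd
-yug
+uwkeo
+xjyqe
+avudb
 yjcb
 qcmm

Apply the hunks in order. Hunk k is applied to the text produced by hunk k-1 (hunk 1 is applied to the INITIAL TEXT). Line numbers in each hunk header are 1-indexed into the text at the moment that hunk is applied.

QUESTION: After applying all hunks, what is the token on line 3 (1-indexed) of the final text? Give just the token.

Answer: yct

Derivation:
Hunk 1: at line 2 remove [rabd,nhc,zirrj] add [xnvey,cuvei,csep] -> 7 lines: oay umem xnvey cuvei csep yjcb qcmm
Hunk 2: at line 2 remove [cuvei,csep] add [semd,yug] -> 7 lines: oay umem xnvey semd yug yjcb qcmm
Hunk 3: at line 1 remove [umem,xnvey] add [hflpf,yct,micn] -> 8 lines: oay hflpf yct micn semd yug yjcb qcmm
Hunk 4: at line 2 remove [micn] add [hmjm,hum] -> 9 lines: oay hflpf yct hmjm hum semd yug yjcb qcmm
Hunk 5: at line 4 remove [semd,yug] add [uwkeo,xjyqe,avudb] -> 10 lines: oay hflpf yct hmjm hum uwkeo xjyqe avudb yjcb qcmm
Final line 3: yct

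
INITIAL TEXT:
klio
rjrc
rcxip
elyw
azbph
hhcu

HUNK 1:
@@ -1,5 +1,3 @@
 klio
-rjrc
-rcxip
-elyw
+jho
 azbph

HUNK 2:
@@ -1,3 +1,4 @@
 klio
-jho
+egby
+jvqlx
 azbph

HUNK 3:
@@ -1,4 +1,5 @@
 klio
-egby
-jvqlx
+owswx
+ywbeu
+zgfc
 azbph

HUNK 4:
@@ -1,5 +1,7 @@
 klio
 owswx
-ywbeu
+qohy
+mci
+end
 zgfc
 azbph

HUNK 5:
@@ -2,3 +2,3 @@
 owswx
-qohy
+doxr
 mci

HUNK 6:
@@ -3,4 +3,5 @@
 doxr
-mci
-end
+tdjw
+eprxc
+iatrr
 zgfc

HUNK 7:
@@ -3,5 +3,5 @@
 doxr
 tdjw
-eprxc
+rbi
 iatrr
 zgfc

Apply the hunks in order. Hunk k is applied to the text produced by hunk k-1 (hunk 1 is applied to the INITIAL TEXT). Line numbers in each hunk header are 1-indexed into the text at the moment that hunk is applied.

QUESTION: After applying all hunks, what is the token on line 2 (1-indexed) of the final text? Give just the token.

Answer: owswx

Derivation:
Hunk 1: at line 1 remove [rjrc,rcxip,elyw] add [jho] -> 4 lines: klio jho azbph hhcu
Hunk 2: at line 1 remove [jho] add [egby,jvqlx] -> 5 lines: klio egby jvqlx azbph hhcu
Hunk 3: at line 1 remove [egby,jvqlx] add [owswx,ywbeu,zgfc] -> 6 lines: klio owswx ywbeu zgfc azbph hhcu
Hunk 4: at line 1 remove [ywbeu] add [qohy,mci,end] -> 8 lines: klio owswx qohy mci end zgfc azbph hhcu
Hunk 5: at line 2 remove [qohy] add [doxr] -> 8 lines: klio owswx doxr mci end zgfc azbph hhcu
Hunk 6: at line 3 remove [mci,end] add [tdjw,eprxc,iatrr] -> 9 lines: klio owswx doxr tdjw eprxc iatrr zgfc azbph hhcu
Hunk 7: at line 3 remove [eprxc] add [rbi] -> 9 lines: klio owswx doxr tdjw rbi iatrr zgfc azbph hhcu
Final line 2: owswx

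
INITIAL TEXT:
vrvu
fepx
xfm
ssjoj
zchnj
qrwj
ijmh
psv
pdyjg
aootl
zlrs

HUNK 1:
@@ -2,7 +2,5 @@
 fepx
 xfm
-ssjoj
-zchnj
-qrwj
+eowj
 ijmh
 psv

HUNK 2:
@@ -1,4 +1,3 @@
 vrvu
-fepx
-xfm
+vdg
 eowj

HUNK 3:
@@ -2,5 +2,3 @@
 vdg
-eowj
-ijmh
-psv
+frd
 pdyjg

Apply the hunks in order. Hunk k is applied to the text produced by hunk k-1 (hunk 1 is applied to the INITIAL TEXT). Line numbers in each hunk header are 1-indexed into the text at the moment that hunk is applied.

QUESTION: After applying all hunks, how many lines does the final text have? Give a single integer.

Answer: 6

Derivation:
Hunk 1: at line 2 remove [ssjoj,zchnj,qrwj] add [eowj] -> 9 lines: vrvu fepx xfm eowj ijmh psv pdyjg aootl zlrs
Hunk 2: at line 1 remove [fepx,xfm] add [vdg] -> 8 lines: vrvu vdg eowj ijmh psv pdyjg aootl zlrs
Hunk 3: at line 2 remove [eowj,ijmh,psv] add [frd] -> 6 lines: vrvu vdg frd pdyjg aootl zlrs
Final line count: 6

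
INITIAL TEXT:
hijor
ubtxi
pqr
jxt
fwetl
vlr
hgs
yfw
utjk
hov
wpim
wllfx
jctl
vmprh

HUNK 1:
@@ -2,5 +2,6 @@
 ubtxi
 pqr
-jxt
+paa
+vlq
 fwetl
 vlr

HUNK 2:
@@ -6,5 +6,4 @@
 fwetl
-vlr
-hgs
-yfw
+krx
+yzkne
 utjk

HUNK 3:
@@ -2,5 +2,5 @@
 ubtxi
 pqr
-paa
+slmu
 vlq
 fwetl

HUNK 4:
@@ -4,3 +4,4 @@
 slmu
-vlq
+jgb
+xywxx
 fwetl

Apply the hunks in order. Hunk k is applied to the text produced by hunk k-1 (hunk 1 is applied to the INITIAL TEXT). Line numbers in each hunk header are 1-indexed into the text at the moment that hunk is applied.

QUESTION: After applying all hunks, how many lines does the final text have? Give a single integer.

Hunk 1: at line 2 remove [jxt] add [paa,vlq] -> 15 lines: hijor ubtxi pqr paa vlq fwetl vlr hgs yfw utjk hov wpim wllfx jctl vmprh
Hunk 2: at line 6 remove [vlr,hgs,yfw] add [krx,yzkne] -> 14 lines: hijor ubtxi pqr paa vlq fwetl krx yzkne utjk hov wpim wllfx jctl vmprh
Hunk 3: at line 2 remove [paa] add [slmu] -> 14 lines: hijor ubtxi pqr slmu vlq fwetl krx yzkne utjk hov wpim wllfx jctl vmprh
Hunk 4: at line 4 remove [vlq] add [jgb,xywxx] -> 15 lines: hijor ubtxi pqr slmu jgb xywxx fwetl krx yzkne utjk hov wpim wllfx jctl vmprh
Final line count: 15

Answer: 15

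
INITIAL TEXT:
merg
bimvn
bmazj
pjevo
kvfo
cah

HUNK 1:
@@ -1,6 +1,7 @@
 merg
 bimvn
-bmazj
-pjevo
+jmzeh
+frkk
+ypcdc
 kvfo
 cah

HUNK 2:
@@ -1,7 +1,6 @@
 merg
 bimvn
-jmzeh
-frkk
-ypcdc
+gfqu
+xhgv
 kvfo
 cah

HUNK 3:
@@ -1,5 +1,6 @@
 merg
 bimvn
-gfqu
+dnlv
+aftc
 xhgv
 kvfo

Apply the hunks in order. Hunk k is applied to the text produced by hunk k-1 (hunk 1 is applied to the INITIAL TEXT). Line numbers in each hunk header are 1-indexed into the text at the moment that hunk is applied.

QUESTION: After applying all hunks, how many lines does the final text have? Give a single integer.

Answer: 7

Derivation:
Hunk 1: at line 1 remove [bmazj,pjevo] add [jmzeh,frkk,ypcdc] -> 7 lines: merg bimvn jmzeh frkk ypcdc kvfo cah
Hunk 2: at line 1 remove [jmzeh,frkk,ypcdc] add [gfqu,xhgv] -> 6 lines: merg bimvn gfqu xhgv kvfo cah
Hunk 3: at line 1 remove [gfqu] add [dnlv,aftc] -> 7 lines: merg bimvn dnlv aftc xhgv kvfo cah
Final line count: 7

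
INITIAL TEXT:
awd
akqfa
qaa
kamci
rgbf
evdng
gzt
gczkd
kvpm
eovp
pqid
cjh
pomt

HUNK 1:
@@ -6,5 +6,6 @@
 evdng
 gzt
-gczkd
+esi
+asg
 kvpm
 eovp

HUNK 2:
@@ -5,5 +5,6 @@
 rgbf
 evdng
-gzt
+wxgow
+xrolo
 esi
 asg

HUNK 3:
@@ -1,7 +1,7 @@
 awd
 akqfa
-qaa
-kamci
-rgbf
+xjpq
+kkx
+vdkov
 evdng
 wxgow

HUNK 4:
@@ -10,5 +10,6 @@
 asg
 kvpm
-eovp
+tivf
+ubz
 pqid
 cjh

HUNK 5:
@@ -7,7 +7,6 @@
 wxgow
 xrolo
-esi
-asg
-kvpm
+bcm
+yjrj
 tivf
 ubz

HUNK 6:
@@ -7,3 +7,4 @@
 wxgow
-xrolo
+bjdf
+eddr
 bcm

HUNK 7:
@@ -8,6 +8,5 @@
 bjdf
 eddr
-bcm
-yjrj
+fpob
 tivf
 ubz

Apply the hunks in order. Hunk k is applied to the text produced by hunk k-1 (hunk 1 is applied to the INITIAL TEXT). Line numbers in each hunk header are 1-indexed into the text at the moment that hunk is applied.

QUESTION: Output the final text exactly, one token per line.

Hunk 1: at line 6 remove [gczkd] add [esi,asg] -> 14 lines: awd akqfa qaa kamci rgbf evdng gzt esi asg kvpm eovp pqid cjh pomt
Hunk 2: at line 5 remove [gzt] add [wxgow,xrolo] -> 15 lines: awd akqfa qaa kamci rgbf evdng wxgow xrolo esi asg kvpm eovp pqid cjh pomt
Hunk 3: at line 1 remove [qaa,kamci,rgbf] add [xjpq,kkx,vdkov] -> 15 lines: awd akqfa xjpq kkx vdkov evdng wxgow xrolo esi asg kvpm eovp pqid cjh pomt
Hunk 4: at line 10 remove [eovp] add [tivf,ubz] -> 16 lines: awd akqfa xjpq kkx vdkov evdng wxgow xrolo esi asg kvpm tivf ubz pqid cjh pomt
Hunk 5: at line 7 remove [esi,asg,kvpm] add [bcm,yjrj] -> 15 lines: awd akqfa xjpq kkx vdkov evdng wxgow xrolo bcm yjrj tivf ubz pqid cjh pomt
Hunk 6: at line 7 remove [xrolo] add [bjdf,eddr] -> 16 lines: awd akqfa xjpq kkx vdkov evdng wxgow bjdf eddr bcm yjrj tivf ubz pqid cjh pomt
Hunk 7: at line 8 remove [bcm,yjrj] add [fpob] -> 15 lines: awd akqfa xjpq kkx vdkov evdng wxgow bjdf eddr fpob tivf ubz pqid cjh pomt

Answer: awd
akqfa
xjpq
kkx
vdkov
evdng
wxgow
bjdf
eddr
fpob
tivf
ubz
pqid
cjh
pomt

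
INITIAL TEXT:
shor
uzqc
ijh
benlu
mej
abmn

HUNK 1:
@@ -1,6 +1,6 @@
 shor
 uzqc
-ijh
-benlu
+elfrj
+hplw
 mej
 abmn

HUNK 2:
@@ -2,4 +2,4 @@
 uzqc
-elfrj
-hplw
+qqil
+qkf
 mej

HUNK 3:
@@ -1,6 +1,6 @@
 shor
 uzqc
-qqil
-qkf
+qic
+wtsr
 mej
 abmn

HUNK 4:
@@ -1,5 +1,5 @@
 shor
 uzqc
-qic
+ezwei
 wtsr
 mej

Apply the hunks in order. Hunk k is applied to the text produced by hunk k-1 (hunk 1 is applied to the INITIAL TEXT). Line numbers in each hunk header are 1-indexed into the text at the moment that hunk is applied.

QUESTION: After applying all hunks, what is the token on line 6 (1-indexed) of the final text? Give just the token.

Hunk 1: at line 1 remove [ijh,benlu] add [elfrj,hplw] -> 6 lines: shor uzqc elfrj hplw mej abmn
Hunk 2: at line 2 remove [elfrj,hplw] add [qqil,qkf] -> 6 lines: shor uzqc qqil qkf mej abmn
Hunk 3: at line 1 remove [qqil,qkf] add [qic,wtsr] -> 6 lines: shor uzqc qic wtsr mej abmn
Hunk 4: at line 1 remove [qic] add [ezwei] -> 6 lines: shor uzqc ezwei wtsr mej abmn
Final line 6: abmn

Answer: abmn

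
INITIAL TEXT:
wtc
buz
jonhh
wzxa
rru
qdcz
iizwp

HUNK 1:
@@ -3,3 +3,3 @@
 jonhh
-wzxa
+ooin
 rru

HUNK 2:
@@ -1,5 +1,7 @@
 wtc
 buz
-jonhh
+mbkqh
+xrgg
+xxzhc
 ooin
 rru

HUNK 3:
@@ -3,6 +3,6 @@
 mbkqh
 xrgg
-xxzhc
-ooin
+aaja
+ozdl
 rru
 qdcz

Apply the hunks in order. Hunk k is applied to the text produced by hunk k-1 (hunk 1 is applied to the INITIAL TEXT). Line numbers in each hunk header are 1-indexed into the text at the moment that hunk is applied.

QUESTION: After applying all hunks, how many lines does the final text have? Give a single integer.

Hunk 1: at line 3 remove [wzxa] add [ooin] -> 7 lines: wtc buz jonhh ooin rru qdcz iizwp
Hunk 2: at line 1 remove [jonhh] add [mbkqh,xrgg,xxzhc] -> 9 lines: wtc buz mbkqh xrgg xxzhc ooin rru qdcz iizwp
Hunk 3: at line 3 remove [xxzhc,ooin] add [aaja,ozdl] -> 9 lines: wtc buz mbkqh xrgg aaja ozdl rru qdcz iizwp
Final line count: 9

Answer: 9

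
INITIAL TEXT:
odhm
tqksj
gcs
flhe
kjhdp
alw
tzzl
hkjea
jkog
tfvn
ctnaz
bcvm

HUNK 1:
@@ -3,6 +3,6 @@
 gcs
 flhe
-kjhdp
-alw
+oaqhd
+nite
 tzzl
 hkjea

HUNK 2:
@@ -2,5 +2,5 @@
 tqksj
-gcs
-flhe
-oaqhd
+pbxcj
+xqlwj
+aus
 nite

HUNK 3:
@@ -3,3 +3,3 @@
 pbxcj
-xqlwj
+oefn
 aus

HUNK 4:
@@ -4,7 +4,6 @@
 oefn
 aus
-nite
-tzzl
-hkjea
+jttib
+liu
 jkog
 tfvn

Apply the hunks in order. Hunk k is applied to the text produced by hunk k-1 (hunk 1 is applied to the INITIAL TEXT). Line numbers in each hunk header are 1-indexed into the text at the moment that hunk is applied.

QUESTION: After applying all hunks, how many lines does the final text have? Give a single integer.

Hunk 1: at line 3 remove [kjhdp,alw] add [oaqhd,nite] -> 12 lines: odhm tqksj gcs flhe oaqhd nite tzzl hkjea jkog tfvn ctnaz bcvm
Hunk 2: at line 2 remove [gcs,flhe,oaqhd] add [pbxcj,xqlwj,aus] -> 12 lines: odhm tqksj pbxcj xqlwj aus nite tzzl hkjea jkog tfvn ctnaz bcvm
Hunk 3: at line 3 remove [xqlwj] add [oefn] -> 12 lines: odhm tqksj pbxcj oefn aus nite tzzl hkjea jkog tfvn ctnaz bcvm
Hunk 4: at line 4 remove [nite,tzzl,hkjea] add [jttib,liu] -> 11 lines: odhm tqksj pbxcj oefn aus jttib liu jkog tfvn ctnaz bcvm
Final line count: 11

Answer: 11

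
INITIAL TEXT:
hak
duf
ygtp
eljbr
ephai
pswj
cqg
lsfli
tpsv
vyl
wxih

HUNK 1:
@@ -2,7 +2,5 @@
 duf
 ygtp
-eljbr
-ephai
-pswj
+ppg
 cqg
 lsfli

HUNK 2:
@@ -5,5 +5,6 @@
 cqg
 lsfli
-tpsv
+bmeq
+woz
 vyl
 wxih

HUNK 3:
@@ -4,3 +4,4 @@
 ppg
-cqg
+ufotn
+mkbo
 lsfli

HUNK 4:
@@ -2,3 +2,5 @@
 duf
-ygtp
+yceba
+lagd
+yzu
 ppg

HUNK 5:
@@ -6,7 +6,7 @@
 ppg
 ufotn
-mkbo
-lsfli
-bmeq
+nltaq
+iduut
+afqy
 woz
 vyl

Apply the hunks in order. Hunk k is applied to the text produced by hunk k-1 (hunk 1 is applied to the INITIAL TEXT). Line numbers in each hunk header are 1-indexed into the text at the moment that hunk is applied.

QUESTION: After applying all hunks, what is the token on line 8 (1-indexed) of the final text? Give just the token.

Answer: nltaq

Derivation:
Hunk 1: at line 2 remove [eljbr,ephai,pswj] add [ppg] -> 9 lines: hak duf ygtp ppg cqg lsfli tpsv vyl wxih
Hunk 2: at line 5 remove [tpsv] add [bmeq,woz] -> 10 lines: hak duf ygtp ppg cqg lsfli bmeq woz vyl wxih
Hunk 3: at line 4 remove [cqg] add [ufotn,mkbo] -> 11 lines: hak duf ygtp ppg ufotn mkbo lsfli bmeq woz vyl wxih
Hunk 4: at line 2 remove [ygtp] add [yceba,lagd,yzu] -> 13 lines: hak duf yceba lagd yzu ppg ufotn mkbo lsfli bmeq woz vyl wxih
Hunk 5: at line 6 remove [mkbo,lsfli,bmeq] add [nltaq,iduut,afqy] -> 13 lines: hak duf yceba lagd yzu ppg ufotn nltaq iduut afqy woz vyl wxih
Final line 8: nltaq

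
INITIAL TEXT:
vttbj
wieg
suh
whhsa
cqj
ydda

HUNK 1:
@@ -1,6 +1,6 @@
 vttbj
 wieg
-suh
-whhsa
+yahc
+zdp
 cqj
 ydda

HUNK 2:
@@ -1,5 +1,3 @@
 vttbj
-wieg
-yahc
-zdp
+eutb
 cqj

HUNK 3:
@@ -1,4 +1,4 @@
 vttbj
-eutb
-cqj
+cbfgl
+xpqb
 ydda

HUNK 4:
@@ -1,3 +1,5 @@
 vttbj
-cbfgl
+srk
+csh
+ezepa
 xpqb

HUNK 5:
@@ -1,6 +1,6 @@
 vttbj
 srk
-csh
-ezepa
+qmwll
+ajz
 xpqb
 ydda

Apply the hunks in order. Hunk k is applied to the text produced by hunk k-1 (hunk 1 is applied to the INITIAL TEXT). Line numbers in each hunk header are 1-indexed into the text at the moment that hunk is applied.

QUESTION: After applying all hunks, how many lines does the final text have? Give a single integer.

Hunk 1: at line 1 remove [suh,whhsa] add [yahc,zdp] -> 6 lines: vttbj wieg yahc zdp cqj ydda
Hunk 2: at line 1 remove [wieg,yahc,zdp] add [eutb] -> 4 lines: vttbj eutb cqj ydda
Hunk 3: at line 1 remove [eutb,cqj] add [cbfgl,xpqb] -> 4 lines: vttbj cbfgl xpqb ydda
Hunk 4: at line 1 remove [cbfgl] add [srk,csh,ezepa] -> 6 lines: vttbj srk csh ezepa xpqb ydda
Hunk 5: at line 1 remove [csh,ezepa] add [qmwll,ajz] -> 6 lines: vttbj srk qmwll ajz xpqb ydda
Final line count: 6

Answer: 6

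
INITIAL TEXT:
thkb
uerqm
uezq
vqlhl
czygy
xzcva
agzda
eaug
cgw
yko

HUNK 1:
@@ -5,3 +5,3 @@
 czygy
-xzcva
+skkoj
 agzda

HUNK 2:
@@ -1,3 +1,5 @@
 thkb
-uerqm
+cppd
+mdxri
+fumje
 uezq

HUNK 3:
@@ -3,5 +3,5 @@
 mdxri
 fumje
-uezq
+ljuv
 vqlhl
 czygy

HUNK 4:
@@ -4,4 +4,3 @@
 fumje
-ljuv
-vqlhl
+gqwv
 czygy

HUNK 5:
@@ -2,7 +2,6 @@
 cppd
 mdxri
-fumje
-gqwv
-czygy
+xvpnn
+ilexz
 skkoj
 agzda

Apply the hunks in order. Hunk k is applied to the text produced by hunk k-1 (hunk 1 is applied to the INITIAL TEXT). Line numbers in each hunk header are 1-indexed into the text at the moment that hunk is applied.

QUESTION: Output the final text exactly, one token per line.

Answer: thkb
cppd
mdxri
xvpnn
ilexz
skkoj
agzda
eaug
cgw
yko

Derivation:
Hunk 1: at line 5 remove [xzcva] add [skkoj] -> 10 lines: thkb uerqm uezq vqlhl czygy skkoj agzda eaug cgw yko
Hunk 2: at line 1 remove [uerqm] add [cppd,mdxri,fumje] -> 12 lines: thkb cppd mdxri fumje uezq vqlhl czygy skkoj agzda eaug cgw yko
Hunk 3: at line 3 remove [uezq] add [ljuv] -> 12 lines: thkb cppd mdxri fumje ljuv vqlhl czygy skkoj agzda eaug cgw yko
Hunk 4: at line 4 remove [ljuv,vqlhl] add [gqwv] -> 11 lines: thkb cppd mdxri fumje gqwv czygy skkoj agzda eaug cgw yko
Hunk 5: at line 2 remove [fumje,gqwv,czygy] add [xvpnn,ilexz] -> 10 lines: thkb cppd mdxri xvpnn ilexz skkoj agzda eaug cgw yko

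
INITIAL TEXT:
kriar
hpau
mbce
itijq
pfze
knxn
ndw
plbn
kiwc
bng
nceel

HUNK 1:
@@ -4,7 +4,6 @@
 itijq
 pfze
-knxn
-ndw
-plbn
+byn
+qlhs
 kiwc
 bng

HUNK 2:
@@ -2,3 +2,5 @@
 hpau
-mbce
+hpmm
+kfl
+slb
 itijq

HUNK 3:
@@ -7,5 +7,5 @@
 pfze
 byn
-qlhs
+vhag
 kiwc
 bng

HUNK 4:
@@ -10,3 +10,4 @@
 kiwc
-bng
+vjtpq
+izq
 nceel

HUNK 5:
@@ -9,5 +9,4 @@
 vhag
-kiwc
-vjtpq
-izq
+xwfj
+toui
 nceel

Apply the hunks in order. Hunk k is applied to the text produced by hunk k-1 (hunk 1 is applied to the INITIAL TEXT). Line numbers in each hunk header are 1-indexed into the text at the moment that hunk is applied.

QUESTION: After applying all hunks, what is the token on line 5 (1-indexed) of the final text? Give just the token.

Answer: slb

Derivation:
Hunk 1: at line 4 remove [knxn,ndw,plbn] add [byn,qlhs] -> 10 lines: kriar hpau mbce itijq pfze byn qlhs kiwc bng nceel
Hunk 2: at line 2 remove [mbce] add [hpmm,kfl,slb] -> 12 lines: kriar hpau hpmm kfl slb itijq pfze byn qlhs kiwc bng nceel
Hunk 3: at line 7 remove [qlhs] add [vhag] -> 12 lines: kriar hpau hpmm kfl slb itijq pfze byn vhag kiwc bng nceel
Hunk 4: at line 10 remove [bng] add [vjtpq,izq] -> 13 lines: kriar hpau hpmm kfl slb itijq pfze byn vhag kiwc vjtpq izq nceel
Hunk 5: at line 9 remove [kiwc,vjtpq,izq] add [xwfj,toui] -> 12 lines: kriar hpau hpmm kfl slb itijq pfze byn vhag xwfj toui nceel
Final line 5: slb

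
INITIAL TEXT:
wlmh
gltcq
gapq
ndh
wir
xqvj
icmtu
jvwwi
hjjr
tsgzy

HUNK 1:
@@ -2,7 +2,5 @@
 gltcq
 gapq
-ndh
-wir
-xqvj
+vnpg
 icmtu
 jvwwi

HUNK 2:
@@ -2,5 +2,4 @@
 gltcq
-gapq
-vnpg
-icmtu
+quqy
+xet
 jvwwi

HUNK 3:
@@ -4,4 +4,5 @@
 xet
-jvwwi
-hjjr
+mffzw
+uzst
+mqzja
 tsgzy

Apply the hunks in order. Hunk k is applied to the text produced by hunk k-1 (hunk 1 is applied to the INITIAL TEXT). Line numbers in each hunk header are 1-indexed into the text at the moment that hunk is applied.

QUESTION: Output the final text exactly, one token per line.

Hunk 1: at line 2 remove [ndh,wir,xqvj] add [vnpg] -> 8 lines: wlmh gltcq gapq vnpg icmtu jvwwi hjjr tsgzy
Hunk 2: at line 2 remove [gapq,vnpg,icmtu] add [quqy,xet] -> 7 lines: wlmh gltcq quqy xet jvwwi hjjr tsgzy
Hunk 3: at line 4 remove [jvwwi,hjjr] add [mffzw,uzst,mqzja] -> 8 lines: wlmh gltcq quqy xet mffzw uzst mqzja tsgzy

Answer: wlmh
gltcq
quqy
xet
mffzw
uzst
mqzja
tsgzy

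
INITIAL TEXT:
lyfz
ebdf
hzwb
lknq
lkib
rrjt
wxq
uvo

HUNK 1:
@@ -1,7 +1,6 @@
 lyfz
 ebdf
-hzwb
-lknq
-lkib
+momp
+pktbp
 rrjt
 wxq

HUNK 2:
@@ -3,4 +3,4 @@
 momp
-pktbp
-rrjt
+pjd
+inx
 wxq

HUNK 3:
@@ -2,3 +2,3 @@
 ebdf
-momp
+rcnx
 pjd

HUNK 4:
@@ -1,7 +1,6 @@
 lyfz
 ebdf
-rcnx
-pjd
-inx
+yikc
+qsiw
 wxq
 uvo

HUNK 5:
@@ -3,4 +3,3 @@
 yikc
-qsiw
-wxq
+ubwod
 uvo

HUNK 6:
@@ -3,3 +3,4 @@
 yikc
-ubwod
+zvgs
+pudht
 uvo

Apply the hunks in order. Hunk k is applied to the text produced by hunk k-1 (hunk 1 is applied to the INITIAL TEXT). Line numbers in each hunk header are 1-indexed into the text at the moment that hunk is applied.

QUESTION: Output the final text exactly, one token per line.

Answer: lyfz
ebdf
yikc
zvgs
pudht
uvo

Derivation:
Hunk 1: at line 1 remove [hzwb,lknq,lkib] add [momp,pktbp] -> 7 lines: lyfz ebdf momp pktbp rrjt wxq uvo
Hunk 2: at line 3 remove [pktbp,rrjt] add [pjd,inx] -> 7 lines: lyfz ebdf momp pjd inx wxq uvo
Hunk 3: at line 2 remove [momp] add [rcnx] -> 7 lines: lyfz ebdf rcnx pjd inx wxq uvo
Hunk 4: at line 1 remove [rcnx,pjd,inx] add [yikc,qsiw] -> 6 lines: lyfz ebdf yikc qsiw wxq uvo
Hunk 5: at line 3 remove [qsiw,wxq] add [ubwod] -> 5 lines: lyfz ebdf yikc ubwod uvo
Hunk 6: at line 3 remove [ubwod] add [zvgs,pudht] -> 6 lines: lyfz ebdf yikc zvgs pudht uvo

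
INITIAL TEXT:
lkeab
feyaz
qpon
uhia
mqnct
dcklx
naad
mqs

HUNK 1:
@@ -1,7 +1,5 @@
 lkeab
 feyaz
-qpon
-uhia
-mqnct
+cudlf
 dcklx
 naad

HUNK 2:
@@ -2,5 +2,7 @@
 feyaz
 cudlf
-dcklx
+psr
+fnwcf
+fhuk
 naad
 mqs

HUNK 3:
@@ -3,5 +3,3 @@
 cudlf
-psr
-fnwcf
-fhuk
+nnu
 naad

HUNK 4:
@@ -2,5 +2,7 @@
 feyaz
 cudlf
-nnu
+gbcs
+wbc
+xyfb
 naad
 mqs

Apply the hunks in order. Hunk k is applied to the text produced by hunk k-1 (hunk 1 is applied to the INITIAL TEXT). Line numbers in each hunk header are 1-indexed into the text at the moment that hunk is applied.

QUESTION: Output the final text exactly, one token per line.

Hunk 1: at line 1 remove [qpon,uhia,mqnct] add [cudlf] -> 6 lines: lkeab feyaz cudlf dcklx naad mqs
Hunk 2: at line 2 remove [dcklx] add [psr,fnwcf,fhuk] -> 8 lines: lkeab feyaz cudlf psr fnwcf fhuk naad mqs
Hunk 3: at line 3 remove [psr,fnwcf,fhuk] add [nnu] -> 6 lines: lkeab feyaz cudlf nnu naad mqs
Hunk 4: at line 2 remove [nnu] add [gbcs,wbc,xyfb] -> 8 lines: lkeab feyaz cudlf gbcs wbc xyfb naad mqs

Answer: lkeab
feyaz
cudlf
gbcs
wbc
xyfb
naad
mqs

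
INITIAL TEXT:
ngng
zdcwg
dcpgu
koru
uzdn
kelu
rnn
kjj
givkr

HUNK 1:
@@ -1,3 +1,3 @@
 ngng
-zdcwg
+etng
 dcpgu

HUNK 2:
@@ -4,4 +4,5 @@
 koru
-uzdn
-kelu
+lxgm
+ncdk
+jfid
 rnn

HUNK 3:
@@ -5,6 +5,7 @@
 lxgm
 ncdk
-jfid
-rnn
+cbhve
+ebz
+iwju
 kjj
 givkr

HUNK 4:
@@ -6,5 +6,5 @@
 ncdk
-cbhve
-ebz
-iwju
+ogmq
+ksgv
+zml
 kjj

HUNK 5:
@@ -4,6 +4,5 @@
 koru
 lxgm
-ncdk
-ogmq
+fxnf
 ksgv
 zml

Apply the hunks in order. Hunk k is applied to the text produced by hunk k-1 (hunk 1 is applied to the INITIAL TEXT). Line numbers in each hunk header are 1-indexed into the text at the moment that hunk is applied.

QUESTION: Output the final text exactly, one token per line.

Hunk 1: at line 1 remove [zdcwg] add [etng] -> 9 lines: ngng etng dcpgu koru uzdn kelu rnn kjj givkr
Hunk 2: at line 4 remove [uzdn,kelu] add [lxgm,ncdk,jfid] -> 10 lines: ngng etng dcpgu koru lxgm ncdk jfid rnn kjj givkr
Hunk 3: at line 5 remove [jfid,rnn] add [cbhve,ebz,iwju] -> 11 lines: ngng etng dcpgu koru lxgm ncdk cbhve ebz iwju kjj givkr
Hunk 4: at line 6 remove [cbhve,ebz,iwju] add [ogmq,ksgv,zml] -> 11 lines: ngng etng dcpgu koru lxgm ncdk ogmq ksgv zml kjj givkr
Hunk 5: at line 4 remove [ncdk,ogmq] add [fxnf] -> 10 lines: ngng etng dcpgu koru lxgm fxnf ksgv zml kjj givkr

Answer: ngng
etng
dcpgu
koru
lxgm
fxnf
ksgv
zml
kjj
givkr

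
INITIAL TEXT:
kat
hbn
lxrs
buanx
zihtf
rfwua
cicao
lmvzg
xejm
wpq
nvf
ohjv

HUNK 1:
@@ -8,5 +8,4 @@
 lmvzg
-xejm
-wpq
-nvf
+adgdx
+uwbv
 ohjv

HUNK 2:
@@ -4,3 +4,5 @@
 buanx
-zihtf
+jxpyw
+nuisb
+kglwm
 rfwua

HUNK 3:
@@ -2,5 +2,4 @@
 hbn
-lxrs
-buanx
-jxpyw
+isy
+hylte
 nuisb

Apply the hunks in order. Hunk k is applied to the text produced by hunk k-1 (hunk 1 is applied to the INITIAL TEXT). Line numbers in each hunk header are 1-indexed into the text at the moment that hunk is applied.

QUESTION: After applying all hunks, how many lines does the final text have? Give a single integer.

Hunk 1: at line 8 remove [xejm,wpq,nvf] add [adgdx,uwbv] -> 11 lines: kat hbn lxrs buanx zihtf rfwua cicao lmvzg adgdx uwbv ohjv
Hunk 2: at line 4 remove [zihtf] add [jxpyw,nuisb,kglwm] -> 13 lines: kat hbn lxrs buanx jxpyw nuisb kglwm rfwua cicao lmvzg adgdx uwbv ohjv
Hunk 3: at line 2 remove [lxrs,buanx,jxpyw] add [isy,hylte] -> 12 lines: kat hbn isy hylte nuisb kglwm rfwua cicao lmvzg adgdx uwbv ohjv
Final line count: 12

Answer: 12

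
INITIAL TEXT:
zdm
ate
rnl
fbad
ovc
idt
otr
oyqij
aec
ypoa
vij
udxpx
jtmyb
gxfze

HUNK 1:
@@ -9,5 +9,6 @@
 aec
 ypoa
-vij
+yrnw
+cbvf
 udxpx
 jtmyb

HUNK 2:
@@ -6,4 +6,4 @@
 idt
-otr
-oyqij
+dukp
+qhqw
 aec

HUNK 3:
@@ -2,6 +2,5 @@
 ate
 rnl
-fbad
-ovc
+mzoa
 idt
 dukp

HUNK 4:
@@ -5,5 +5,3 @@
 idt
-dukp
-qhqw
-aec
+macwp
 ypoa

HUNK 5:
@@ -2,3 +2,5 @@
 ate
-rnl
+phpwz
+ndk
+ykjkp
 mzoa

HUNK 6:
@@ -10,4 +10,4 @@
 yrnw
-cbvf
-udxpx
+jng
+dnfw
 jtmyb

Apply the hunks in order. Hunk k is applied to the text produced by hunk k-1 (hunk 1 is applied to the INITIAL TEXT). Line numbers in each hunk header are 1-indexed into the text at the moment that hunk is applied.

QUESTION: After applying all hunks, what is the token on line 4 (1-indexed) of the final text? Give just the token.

Answer: ndk

Derivation:
Hunk 1: at line 9 remove [vij] add [yrnw,cbvf] -> 15 lines: zdm ate rnl fbad ovc idt otr oyqij aec ypoa yrnw cbvf udxpx jtmyb gxfze
Hunk 2: at line 6 remove [otr,oyqij] add [dukp,qhqw] -> 15 lines: zdm ate rnl fbad ovc idt dukp qhqw aec ypoa yrnw cbvf udxpx jtmyb gxfze
Hunk 3: at line 2 remove [fbad,ovc] add [mzoa] -> 14 lines: zdm ate rnl mzoa idt dukp qhqw aec ypoa yrnw cbvf udxpx jtmyb gxfze
Hunk 4: at line 5 remove [dukp,qhqw,aec] add [macwp] -> 12 lines: zdm ate rnl mzoa idt macwp ypoa yrnw cbvf udxpx jtmyb gxfze
Hunk 5: at line 2 remove [rnl] add [phpwz,ndk,ykjkp] -> 14 lines: zdm ate phpwz ndk ykjkp mzoa idt macwp ypoa yrnw cbvf udxpx jtmyb gxfze
Hunk 6: at line 10 remove [cbvf,udxpx] add [jng,dnfw] -> 14 lines: zdm ate phpwz ndk ykjkp mzoa idt macwp ypoa yrnw jng dnfw jtmyb gxfze
Final line 4: ndk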